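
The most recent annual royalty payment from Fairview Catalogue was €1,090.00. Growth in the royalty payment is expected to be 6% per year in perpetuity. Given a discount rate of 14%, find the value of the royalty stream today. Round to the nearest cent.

D₁ = D₀ × (1 + g) = €1,090.00 × 1.06 = €1,155.4000
Growing perpetuity: P = D₁ / (r − g) = €1,155.4000 / (0.14 − 0.06) = €14,442.50

€14442.50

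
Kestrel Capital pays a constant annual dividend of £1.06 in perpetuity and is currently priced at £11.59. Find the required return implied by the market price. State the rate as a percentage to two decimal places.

9.15%

P = C/r ⇒ r = C/P = £1.06/£11.59 = 0.091458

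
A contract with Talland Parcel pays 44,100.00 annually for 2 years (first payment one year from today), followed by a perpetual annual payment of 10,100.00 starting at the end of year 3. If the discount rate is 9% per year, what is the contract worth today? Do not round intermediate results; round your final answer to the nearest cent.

172032.00

PV of 2-year annuity: 44,100.00 × [1 − (1+0.09)^−2] / 0.09 = 77576.80330
Perpetuity value at year 2: 10,100.00 / 0.09 = 112222.22222
PV of perpetuity: 112222.22222 / (1+0.09)^2 = 94455.19924
Total PV = 77576.80330 + 94455.19924 = 172032.00254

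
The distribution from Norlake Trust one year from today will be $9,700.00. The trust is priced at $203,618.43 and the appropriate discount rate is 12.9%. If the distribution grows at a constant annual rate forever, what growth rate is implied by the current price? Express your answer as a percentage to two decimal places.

8.14%

P = D₁/(r−g) ⇒ g = r − D₁/P = 0.129 − $9,700.00/$203,618.43 = 0.081362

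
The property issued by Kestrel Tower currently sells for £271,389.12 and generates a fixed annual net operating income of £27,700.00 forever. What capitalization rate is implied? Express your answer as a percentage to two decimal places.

10.21%

P = C/r ⇒ r = C/P = £27,700.00/£271,389.12 = 0.102067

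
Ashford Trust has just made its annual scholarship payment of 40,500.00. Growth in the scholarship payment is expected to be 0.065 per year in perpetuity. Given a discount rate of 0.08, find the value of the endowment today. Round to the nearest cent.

D₁ = D₀ × (1 + g) = 40,500.00 × 1.065 = 43,132.5000
Growing perpetuity: P = D₁ / (r − g) = 43,132.5000 / (0.08 − 0.065) = 2,875,500.00

2875500.00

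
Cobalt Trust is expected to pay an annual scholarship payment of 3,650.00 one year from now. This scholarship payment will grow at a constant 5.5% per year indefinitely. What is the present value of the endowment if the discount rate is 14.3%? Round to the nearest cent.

41477.27

Growing perpetuity: P = D₁ / (r − g) = 3,650.0000 / (0.143 − 0.055) = 41,477.27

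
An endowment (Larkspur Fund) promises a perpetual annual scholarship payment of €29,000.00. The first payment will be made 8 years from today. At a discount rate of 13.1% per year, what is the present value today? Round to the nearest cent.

€93516.55

Value at end of year 7: C / r = €29,000.00 / 0.131 = €221,374.0458
Discount to today: PV = €221,374.0458 / (1 + 0.131)^7 = €221,374.0458 / 2.367218 = €93,516.55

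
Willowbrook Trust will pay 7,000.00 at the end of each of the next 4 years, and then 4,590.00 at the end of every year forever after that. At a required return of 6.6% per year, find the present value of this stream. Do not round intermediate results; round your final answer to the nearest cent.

77782.89

PV of 4-year annuity: 7,000.00 × [1 − (1+0.066)^−4] / 0.066 = 23926.16884
Perpetuity value at year 4: 4,590.00 / 0.066 = 69545.45455
PV of perpetuity: 69545.45455 / (1+0.066)^4 = 53856.72383
Total PV = 23926.16884 + 53856.72383 = 77782.89268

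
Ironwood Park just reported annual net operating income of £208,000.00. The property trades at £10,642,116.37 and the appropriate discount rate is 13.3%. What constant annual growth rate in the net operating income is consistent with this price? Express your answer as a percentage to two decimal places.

11.13%

P = D₀(1+g)/(r−g) ⇒ P(r−g) = D₀(1+g) ⇒ g(P+D₀) = P·r − D₀
g = (P·r − D₀)/(P + D₀) = (£10,642,116.37×0.133 − £208,000.00) / (£10,642,116.37 + £208,000.00) = 0.111280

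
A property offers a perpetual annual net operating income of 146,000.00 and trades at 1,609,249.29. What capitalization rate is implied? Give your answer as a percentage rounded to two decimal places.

P = C/r ⇒ r = C/P = 146,000.00/1,609,249.29 = 0.090726

9.07%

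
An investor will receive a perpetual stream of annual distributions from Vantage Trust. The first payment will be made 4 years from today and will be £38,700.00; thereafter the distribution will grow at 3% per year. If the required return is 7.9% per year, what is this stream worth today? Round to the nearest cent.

Value at end of year 3: C₁ / (r − g) = £38,700.00 / (0.079 − 0.03) = £789,795.9184
Discount to today: PV = £789,795.9184 / (1 + 0.079)^3 = £789,795.9184 / 1.256216 = £628,710.26

£628710.26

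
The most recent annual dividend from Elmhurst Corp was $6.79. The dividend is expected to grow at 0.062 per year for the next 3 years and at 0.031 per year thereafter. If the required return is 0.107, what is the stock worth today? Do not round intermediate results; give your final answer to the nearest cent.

D_1 = 7.21098
D_2 = 7.65806
D_3 = 8.13286
Terminal value at year 3: TV = D_3×(1+g_2)/(r−g_2) = 8.38498/0.076 = 110.32867
P_0 = D_1/(1+r)^1 + D_2/(1+r)^2 + D_3/(1+r)^3 + TV/(1+r)^3
    = 6.51398 + 6.24919 + 5.99516 + 81.32902 = 100.08735

$100.09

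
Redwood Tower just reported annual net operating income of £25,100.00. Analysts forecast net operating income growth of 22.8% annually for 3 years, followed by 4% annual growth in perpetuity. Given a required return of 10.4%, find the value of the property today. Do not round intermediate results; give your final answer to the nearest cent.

£654843.13

D_1 = 30822.80000
D_2 = 37850.39840
D_3 = 46480.28924
Terminal value at year 3: TV = D_3×(1+g_2)/(r−g_2) = 48339.50080/0.064 = 755304.70007
P_0 = D_1/(1+r)^1 + D_2/(1+r)^2 + D_3/(1+r)^3 + TV/(1+r)^3
    = 27919.20290 + 31055.05540 + 34543.12321 + 561325.75224 = 654843.13375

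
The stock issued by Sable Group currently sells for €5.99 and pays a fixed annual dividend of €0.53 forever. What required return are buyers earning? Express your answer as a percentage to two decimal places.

P = C/r ⇒ r = C/P = €0.53/€5.99 = 0.088481

8.85%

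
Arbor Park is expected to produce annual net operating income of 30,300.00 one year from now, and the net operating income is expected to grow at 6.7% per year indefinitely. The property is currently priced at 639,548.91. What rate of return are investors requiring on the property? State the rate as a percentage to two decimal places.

11.44%

P = D₁/(r − g) ⇒ r = D₁/P + g = 30,300.0000/639,548.91 + 0.067 = 0.047377 + 0.067 = 0.114377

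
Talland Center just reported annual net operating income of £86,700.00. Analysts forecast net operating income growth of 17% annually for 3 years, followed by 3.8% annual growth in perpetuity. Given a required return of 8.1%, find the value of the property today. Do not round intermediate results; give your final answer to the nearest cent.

D_1 = 101439.00000
D_2 = 118683.63000
D_3 = 138859.84710
Terminal value at year 3: TV = D_3×(1+g_2)/(r−g_2) = 144136.52129/0.043 = 3352012.12302
P_0 = D_1/(1+r)^1 + D_2/(1+r)^2 + D_3/(1+r)^3 + TV/(1+r)^3
    = 93838.11286 + 101563.91493 + 109925.79137 + 2653557.47546 = 2958885.29462

£2958885.29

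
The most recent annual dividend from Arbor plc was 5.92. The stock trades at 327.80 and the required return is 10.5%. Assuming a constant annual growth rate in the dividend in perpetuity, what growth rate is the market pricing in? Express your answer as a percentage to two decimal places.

8.54%

P = D₀(1+g)/(r−g) ⇒ P(r−g) = D₀(1+g) ⇒ g(P+D₀) = P·r − D₀
g = (P·r − D₀)/(P + D₀) = (327.80×0.105 − 5.92) / (327.80 + 5.92) = 0.085398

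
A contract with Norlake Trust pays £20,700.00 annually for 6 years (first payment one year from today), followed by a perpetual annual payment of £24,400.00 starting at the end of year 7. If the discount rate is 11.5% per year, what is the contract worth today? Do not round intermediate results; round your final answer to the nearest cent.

PV of 6-year annuity: £20,700.00 × [1 − (1+0.115)^−6] / 0.115 = 86325.08649
Perpetuity value at year 6: £24,400.00 / 0.115 = 212173.91304
PV of perpetuity: 212173.91304 / (1+0.115)^6 = 110418.73863
Total PV = 86325.08649 + 110418.73863 = 196743.82512

£196743.83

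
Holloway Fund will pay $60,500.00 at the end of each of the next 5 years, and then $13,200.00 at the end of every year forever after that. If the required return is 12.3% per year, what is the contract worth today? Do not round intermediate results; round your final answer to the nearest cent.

$276563.37

PV of 5-year annuity: $60,500.00 × [1 − (1+0.123)^−5] / 0.123 = 216477.81607
Perpetuity value at year 5: $13,200.00 / 0.123 = 107317.07317
PV of perpetuity: 107317.07317 / (1+0.123)^5 = 60085.54966
Total PV = 216477.81607 + 60085.54966 = 276563.36574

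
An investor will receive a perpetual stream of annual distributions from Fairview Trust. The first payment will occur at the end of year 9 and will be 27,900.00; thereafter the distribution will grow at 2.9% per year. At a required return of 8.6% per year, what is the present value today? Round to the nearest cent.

252982.65

Value at end of year 8: C₁ / (r − g) = 27,900.00 / (0.086 − 0.029) = 489,473.6842
Discount to today: PV = 489,473.6842 / (1 + 0.086)^8 = 489,473.6842 / 1.934811 = 252,982.65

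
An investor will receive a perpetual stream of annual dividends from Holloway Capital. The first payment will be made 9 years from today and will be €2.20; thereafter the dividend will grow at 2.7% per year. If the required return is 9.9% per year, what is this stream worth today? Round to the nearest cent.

Value at end of year 8: C₁ / (r − g) = €2.20 / (0.099 − 0.027) = €30.5556
Discount to today: PV = €30.5556 / (1 + 0.099)^8 = €30.5556 / 2.128049 = €14.36

€14.36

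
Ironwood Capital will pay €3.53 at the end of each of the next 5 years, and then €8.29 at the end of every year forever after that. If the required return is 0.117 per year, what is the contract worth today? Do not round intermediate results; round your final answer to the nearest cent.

€53.57

PV of 5-year annuity: €3.53 × [1 − (1+0.117)^−5] / 0.117 = 12.82000
Perpetuity value at year 5: €8.29 / 0.117 = 70.85470
PV of perpetuity: 70.85470 / (1+0.117)^5 = 40.74767
Total PV = 12.82000 + 40.74767 = 53.56767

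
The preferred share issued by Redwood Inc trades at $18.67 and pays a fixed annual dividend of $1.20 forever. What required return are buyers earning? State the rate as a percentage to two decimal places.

P = C/r ⇒ r = C/P = $1.20/$18.67 = 0.064274

6.43%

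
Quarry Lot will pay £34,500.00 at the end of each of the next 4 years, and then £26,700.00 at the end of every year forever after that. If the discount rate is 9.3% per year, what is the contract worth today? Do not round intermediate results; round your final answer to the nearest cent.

£312201.08

PV of 4-year annuity: £34,500.00 × [1 − (1+0.093)^−4] / 0.093 = 111038.28542
Perpetuity value at year 4: £26,700.00 / 0.093 = 287096.77419
PV of perpetuity: 287096.77419 / (1+0.093)^4 = 201162.79678
Total PV = 111038.28542 + 201162.79678 = 312201.08220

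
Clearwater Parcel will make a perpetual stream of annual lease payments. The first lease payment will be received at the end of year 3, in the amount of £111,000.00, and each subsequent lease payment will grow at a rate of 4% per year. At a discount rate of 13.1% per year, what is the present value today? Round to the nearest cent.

£953578.34

Value at end of year 2: C₁ / (r − g) = £111,000.00 / (0.131 − 0.04) = £1,219,780.2198
Discount to today: PV = £1,219,780.2198 / (1 + 0.131)^2 = £1,219,780.2198 / 1.279161 = £953,578.34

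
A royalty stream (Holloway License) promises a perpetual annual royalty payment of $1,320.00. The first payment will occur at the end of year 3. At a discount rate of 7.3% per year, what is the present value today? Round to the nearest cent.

$15705.49

Value at end of year 2: C / r = $1,320.00 / 0.073 = $18,082.1918
Discount to today: PV = $18,082.1918 / (1 + 0.073)^2 = $18,082.1918 / 1.151329 = $15,705.49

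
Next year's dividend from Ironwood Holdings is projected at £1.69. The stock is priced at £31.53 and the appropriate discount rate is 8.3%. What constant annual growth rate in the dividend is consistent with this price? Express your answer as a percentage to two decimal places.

P = D₁/(r−g) ⇒ g = r − D₁/P = 0.083 − £1.69/£31.53 = 0.029400

2.94%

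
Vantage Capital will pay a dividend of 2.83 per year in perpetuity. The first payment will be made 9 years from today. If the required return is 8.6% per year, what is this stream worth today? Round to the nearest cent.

17.01

Value at end of year 8: C / r = 2.83 / 0.086 = 32.9070
Discount to today: PV = 32.9070 / (1 + 0.086)^8 = 32.9070 / 1.934811 = 17.01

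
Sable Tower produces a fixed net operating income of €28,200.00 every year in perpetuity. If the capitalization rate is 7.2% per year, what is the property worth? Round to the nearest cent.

Level perpetuity: PV = C / r = €28,200.00 / 0.072 = €391,666.67

€391666.67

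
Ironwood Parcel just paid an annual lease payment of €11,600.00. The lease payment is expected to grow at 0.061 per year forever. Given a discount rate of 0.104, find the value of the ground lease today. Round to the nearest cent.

€286223.26

D₁ = D₀ × (1 + g) = €11,600.00 × 1.061 = €12,307.6000
Growing perpetuity: P = D₁ / (r − g) = €12,307.6000 / (0.104 − 0.061) = €286,223.26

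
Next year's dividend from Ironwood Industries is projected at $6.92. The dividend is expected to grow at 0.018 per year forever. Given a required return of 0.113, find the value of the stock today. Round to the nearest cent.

Growing perpetuity: P = D₁ / (r − g) = $6.9200 / (0.113 − 0.018) = $72.84

$72.84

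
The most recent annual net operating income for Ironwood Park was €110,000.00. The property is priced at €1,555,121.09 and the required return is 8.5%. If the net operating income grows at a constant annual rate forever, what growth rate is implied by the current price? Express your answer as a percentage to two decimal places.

1.33%

P = D₀(1+g)/(r−g) ⇒ P(r−g) = D₀(1+g) ⇒ g(P+D₀) = P·r − D₀
g = (P·r − D₀)/(P + D₀) = (€1,555,121.09×0.085 − €110,000.00) / (€1,555,121.09 + €110,000.00) = 0.013324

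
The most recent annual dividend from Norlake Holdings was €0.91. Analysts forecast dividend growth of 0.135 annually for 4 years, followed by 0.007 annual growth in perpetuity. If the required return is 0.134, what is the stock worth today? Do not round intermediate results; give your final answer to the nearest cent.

D_1 = 1.03285
D_2 = 1.17228
D_3 = 1.33054
D_4 = 1.51017
Terminal value at year 4: TV = D_4×(1+g_2)/(r−g_2) = 1.52074/0.127 = 11.97431
P_0 = D_1/(1+r)^1 + D_2/(1+r)^2 + D_3/(1+r)^3 + D_4/(1+r)^4 + TV/(1+r)^4
    = 0.91080 + 0.91161 + 0.91241 + 0.91321 + 7.24100 = 10.88903

€10.89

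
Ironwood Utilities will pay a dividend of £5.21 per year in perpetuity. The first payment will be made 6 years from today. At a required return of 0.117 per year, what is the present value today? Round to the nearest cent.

Value at end of year 5: C / r = £5.21 / 0.117 = £44.5299
Discount to today: PV = £44.5299 / (1 + 0.117)^5 = £44.5299 / 1.738865 = £25.61

£25.61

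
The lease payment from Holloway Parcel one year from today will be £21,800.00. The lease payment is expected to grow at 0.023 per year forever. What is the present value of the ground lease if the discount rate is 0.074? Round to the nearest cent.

£427450.98

Growing perpetuity: P = D₁ / (r − g) = £21,800.0000 / (0.074 − 0.023) = £427,450.98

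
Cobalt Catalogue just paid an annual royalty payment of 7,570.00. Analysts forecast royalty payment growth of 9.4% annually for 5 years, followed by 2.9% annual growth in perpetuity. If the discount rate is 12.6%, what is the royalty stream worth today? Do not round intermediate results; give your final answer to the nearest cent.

D_1 = 8281.58000
D_2 = 9060.04852
D_3 = 9911.69308
D_4 = 10843.39223
D_5 = 11862.67110
Terminal value at year 5: TV = D_5×(1+g_2)/(r−g_2) = 12206.68856/0.097 = 125842.15012
P_0 = D_1/(1+r)^1 + D_2/(1+r)^2 + D_3/(1+r)^3 + D_4/(1+r)^4 + D_5/(1+r)^5 + TV/(1+r)^5
    = 7354.86679 + 7145.84748 + 6942.76833 + 6745.46053 + 6553.76005 + 69523.90819 = 104266.61138

104266.61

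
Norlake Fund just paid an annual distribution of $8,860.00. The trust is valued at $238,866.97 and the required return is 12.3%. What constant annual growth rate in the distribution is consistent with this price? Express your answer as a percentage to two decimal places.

8.28%

P = D₀(1+g)/(r−g) ⇒ P(r−g) = D₀(1+g) ⇒ g(P+D₀) = P·r − D₀
g = (P·r − D₀)/(P + D₀) = ($238,866.97×0.123 − $8,860.00) / ($238,866.97 + $8,860.00) = 0.082836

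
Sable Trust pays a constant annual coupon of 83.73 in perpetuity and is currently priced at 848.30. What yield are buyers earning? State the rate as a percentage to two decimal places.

9.87%

P = C/r ⇒ r = C/P = 83.73/848.30 = 0.098703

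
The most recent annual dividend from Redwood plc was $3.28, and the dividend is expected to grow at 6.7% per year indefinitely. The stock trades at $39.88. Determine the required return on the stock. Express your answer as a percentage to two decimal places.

D₁ = $3.28 × 1.067 = $3.4998
P = D₁/(r − g) ⇒ r = D₁/P + g = $3.4998/$39.88 + 0.067 = 0.087757 + 0.067 = 0.154757

15.48%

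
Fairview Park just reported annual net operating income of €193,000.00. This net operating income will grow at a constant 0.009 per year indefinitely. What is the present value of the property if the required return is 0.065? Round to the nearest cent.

D₁ = D₀ × (1 + g) = €193,000.00 × 1.009 = €194,737.0000
Growing perpetuity: P = D₁ / (r − g) = €194,737.0000 / (0.065 − 0.009) = €3,477,446.43

€3477446.43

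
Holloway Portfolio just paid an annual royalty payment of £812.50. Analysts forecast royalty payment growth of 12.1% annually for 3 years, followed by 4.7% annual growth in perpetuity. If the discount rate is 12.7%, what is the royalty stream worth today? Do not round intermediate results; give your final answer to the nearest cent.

£12876.30

D_1 = 910.81250
D_2 = 1021.02081
D_3 = 1144.56433
Terminal value at year 3: TV = D_3×(1+g_2)/(r−g_2) = 1198.35885/0.08 = 14979.48568
P_0 = D_1/(1+r)^1 + D_2/(1+r)^2 + D_3/(1+r)^3 + TV/(1+r)^3
    = 808.17436 + 803.87174 + 799.59203 + 10464.66076 = 12876.29889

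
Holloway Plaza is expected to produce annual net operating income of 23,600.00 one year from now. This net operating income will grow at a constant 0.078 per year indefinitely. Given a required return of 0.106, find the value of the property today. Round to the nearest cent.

Growing perpetuity: P = D₁ / (r − g) = 23,600.0000 / (0.106 − 0.078) = 842,857.14

842857.14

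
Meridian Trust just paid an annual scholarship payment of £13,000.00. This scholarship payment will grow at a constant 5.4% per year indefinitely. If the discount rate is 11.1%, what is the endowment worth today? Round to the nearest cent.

D₁ = D₀ × (1 + g) = £13,000.00 × 1.054 = £13,702.0000
Growing perpetuity: P = D₁ / (r − g) = £13,702.0000 / (0.111 − 0.054) = £240,385.96

£240385.96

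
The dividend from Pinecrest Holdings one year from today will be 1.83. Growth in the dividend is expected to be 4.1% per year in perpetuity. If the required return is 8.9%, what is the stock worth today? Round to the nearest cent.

Growing perpetuity: P = D₁ / (r − g) = 1.8300 / (0.089 − 0.041) = 38.13

38.13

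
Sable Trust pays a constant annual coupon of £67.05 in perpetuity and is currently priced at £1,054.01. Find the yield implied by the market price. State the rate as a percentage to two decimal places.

6.36%

P = C/r ⇒ r = C/P = £67.05/£1,054.01 = 0.063614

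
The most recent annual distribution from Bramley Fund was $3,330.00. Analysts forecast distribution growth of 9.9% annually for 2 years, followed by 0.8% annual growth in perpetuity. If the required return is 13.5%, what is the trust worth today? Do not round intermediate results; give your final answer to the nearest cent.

D_1 = 3659.67000
D_2 = 4021.97733
Terminal value at year 2: TV = D_2×(1+g_2)/(r−g_2) = 4054.15315/0.127 = 31922.46574
P_0 = D_1/(1+r)^1 + D_2/(1+r)^2 + TV/(1+r)^2
    = 3224.37885 + 3122.10781 + 24780.19425 = 31126.68091

$31126.68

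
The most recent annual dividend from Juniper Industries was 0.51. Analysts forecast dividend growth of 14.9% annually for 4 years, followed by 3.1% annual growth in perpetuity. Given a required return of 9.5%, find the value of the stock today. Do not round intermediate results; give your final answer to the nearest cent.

12.26

D_1 = 0.58599
D_2 = 0.67330
D_3 = 0.77362
D_4 = 0.88889
Terminal value at year 4: TV = D_4×(1+g_2)/(r−g_2) = 0.91645/0.064 = 14.31954
P_0 = D_1/(1+r)^1 + D_2/(1+r)^2 + D_3/(1+r)^3 + D_4/(1+r)^4 + TV/(1+r)^4
    = 0.53515 + 0.56154 + 0.58923 + 0.61829 + 9.96030 = 12.26452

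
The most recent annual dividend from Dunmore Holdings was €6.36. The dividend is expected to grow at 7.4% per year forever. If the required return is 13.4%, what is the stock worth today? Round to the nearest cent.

€113.84

D₁ = D₀ × (1 + g) = €6.36 × 1.074 = €6.8306
Growing perpetuity: P = D₁ / (r − g) = €6.8306 / (0.134 − 0.074) = €113.84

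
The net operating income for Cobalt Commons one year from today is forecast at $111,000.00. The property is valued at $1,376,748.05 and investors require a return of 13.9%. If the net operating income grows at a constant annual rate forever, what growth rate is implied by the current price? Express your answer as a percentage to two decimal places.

5.84%

P = D₁/(r−g) ⇒ g = r − D₁/P = 0.139 − $111,000.00/$1,376,748.05 = 0.058375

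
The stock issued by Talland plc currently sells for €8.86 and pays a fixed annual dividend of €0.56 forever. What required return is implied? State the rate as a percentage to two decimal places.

6.32%

P = C/r ⇒ r = C/P = €0.56/€8.86 = 0.063205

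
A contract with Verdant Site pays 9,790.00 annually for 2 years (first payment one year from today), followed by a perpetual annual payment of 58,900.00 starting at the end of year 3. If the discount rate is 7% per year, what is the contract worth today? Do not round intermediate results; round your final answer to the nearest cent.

752636.80

PV of 2-year annuity: 9,790.00 × [1 − (1+0.07)^−2] / 0.07 = 17700.49786
Perpetuity value at year 2: 58,900.00 / 0.07 = 841428.57143
PV of perpetuity: 841428.57143 / (1+0.07)^2 = 734936.30136
Total PV = 17700.49786 + 734936.30136 = 752636.79922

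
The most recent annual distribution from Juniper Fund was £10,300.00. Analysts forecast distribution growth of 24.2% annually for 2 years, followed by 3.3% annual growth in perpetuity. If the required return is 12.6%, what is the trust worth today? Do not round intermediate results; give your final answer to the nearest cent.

D_1 = 12792.60000
D_2 = 15888.40920
Terminal value at year 2: TV = D_2×(1+g_2)/(r−g_2) = 16412.72670/0.093 = 176480.93230
P_0 = D_1/(1+r)^1 + D_2/(1+r)^2 + TV/(1+r)^2
    = 11361.10124 + 12531.51665 + 139194.15802 = 163086.77591

£163086.78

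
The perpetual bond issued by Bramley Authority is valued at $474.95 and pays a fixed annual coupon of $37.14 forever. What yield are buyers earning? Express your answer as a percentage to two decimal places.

7.82%

P = C/r ⇒ r = C/P = $37.14/$474.95 = 0.078198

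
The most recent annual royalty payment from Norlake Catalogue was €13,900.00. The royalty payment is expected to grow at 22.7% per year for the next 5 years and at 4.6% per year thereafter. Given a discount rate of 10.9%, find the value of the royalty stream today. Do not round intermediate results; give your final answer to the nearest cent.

D_1 = 17055.30000
D_2 = 20926.85310
D_3 = 25677.24875
D_4 = 31505.98422
D_5 = 38657.84264
Terminal value at year 5: TV = D_5×(1+g_2)/(r−g_2) = 40436.10340/0.063 = 641842.91112
P_0 = D_1/(1+r)^1 + D_2/(1+r)^2 + D_3/(1+r)^3 + D_4/(1+r)^4 + D_5/(1+r)^5 + TV/(1+r)^5
    = 15378.99008 + 17015.34791 + 18825.81775 + 20828.92550 + 23045.16825 + 382622.95216 = 477717.20164

€477717.20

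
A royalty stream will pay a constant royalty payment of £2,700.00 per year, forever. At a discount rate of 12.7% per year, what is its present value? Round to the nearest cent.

Level perpetuity: PV = C / r = £2,700.00 / 0.127 = £21,259.84

£21259.84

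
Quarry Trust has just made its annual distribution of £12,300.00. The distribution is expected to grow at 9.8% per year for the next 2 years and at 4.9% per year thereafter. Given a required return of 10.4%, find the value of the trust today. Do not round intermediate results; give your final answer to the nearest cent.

£256451.35

D_1 = 13505.40000
D_2 = 14828.92920
Terminal value at year 2: TV = D_2×(1+g_2)/(r−g_2) = 15555.54673/0.055 = 282828.12238
P_0 = D_1/(1+r)^1 + D_2/(1+r)^2 + TV/(1+r)^2
    = 12233.15217 + 12166.66765 + 232051.53393 = 256451.35375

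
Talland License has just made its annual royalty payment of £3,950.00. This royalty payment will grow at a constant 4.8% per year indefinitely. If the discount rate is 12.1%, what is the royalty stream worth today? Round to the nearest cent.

D₁ = D₀ × (1 + g) = £3,950.00 × 1.048 = £4,139.6000
Growing perpetuity: P = D₁ / (r − g) = £4,139.6000 / (0.121 − 0.048) = £56,706.85

£56706.85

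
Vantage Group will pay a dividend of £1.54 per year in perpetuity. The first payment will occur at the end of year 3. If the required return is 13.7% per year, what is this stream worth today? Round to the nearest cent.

£8.70

Value at end of year 2: C / r = £1.54 / 0.137 = £11.2409
Discount to today: PV = £11.2409 / (1 + 0.137)^2 = £11.2409 / 1.292769 = £8.70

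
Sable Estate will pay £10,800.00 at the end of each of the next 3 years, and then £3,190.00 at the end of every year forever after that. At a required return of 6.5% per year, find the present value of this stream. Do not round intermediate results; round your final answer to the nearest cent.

PV of 3-year annuity: £10,800.00 × [1 − (1+0.065)^−3] / 0.065 = 28603.53552
Perpetuity value at year 3: £3,190.00 / 0.065 = 49076.92308
PV of perpetuity: 49076.92308 / (1+0.065)^3 = 40628.28620
Total PV = 28603.53552 + 40628.28620 = 69231.82171

£69231.82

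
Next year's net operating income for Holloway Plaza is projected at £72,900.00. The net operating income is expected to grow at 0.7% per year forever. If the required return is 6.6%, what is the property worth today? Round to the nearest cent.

Growing perpetuity: P = D₁ / (r − g) = £72,900.0000 / (0.066 − 0.007) = £1,235,593.22

£1235593.22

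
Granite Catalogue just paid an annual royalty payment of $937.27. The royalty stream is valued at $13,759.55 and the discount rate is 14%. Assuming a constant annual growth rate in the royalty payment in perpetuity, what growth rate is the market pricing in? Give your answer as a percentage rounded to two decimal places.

6.73%

P = D₀(1+g)/(r−g) ⇒ P(r−g) = D₀(1+g) ⇒ g(P+D₀) = P·r − D₀
g = (P·r − D₀)/(P + D₀) = ($13,759.55×0.14 − $937.27) / ($13,759.55 + $937.27) = 0.067298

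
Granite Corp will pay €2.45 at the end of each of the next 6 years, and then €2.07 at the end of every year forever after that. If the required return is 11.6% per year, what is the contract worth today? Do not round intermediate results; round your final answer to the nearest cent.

€19.43

PV of 6-year annuity: €2.45 × [1 − (1+0.116)^−6] / 0.116 = 10.18810
Perpetuity value at year 6: €2.07 / 0.116 = 17.84483
PV of perpetuity: 17.84483 / (1+0.116)^6 = 9.23692
Total PV = 10.18810 + 9.23692 = 19.42502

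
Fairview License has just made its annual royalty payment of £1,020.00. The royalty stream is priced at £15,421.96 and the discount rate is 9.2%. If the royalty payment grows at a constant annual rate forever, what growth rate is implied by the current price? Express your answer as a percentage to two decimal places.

2.43%

P = D₀(1+g)/(r−g) ⇒ P(r−g) = D₀(1+g) ⇒ g(P+D₀) = P·r − D₀
g = (P·r − D₀)/(P + D₀) = (£15,421.96×0.092 − £1,020.00) / (£15,421.96 + £1,020.00) = 0.024256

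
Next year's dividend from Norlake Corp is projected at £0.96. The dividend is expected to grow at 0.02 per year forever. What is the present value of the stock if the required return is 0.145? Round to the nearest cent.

£7.68

Growing perpetuity: P = D₁ / (r − g) = £0.9600 / (0.145 − 0.02) = £7.68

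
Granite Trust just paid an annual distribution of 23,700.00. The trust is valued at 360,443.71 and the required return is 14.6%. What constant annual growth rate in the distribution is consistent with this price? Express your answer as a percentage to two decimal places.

7.53%

P = D₀(1+g)/(r−g) ⇒ P(r−g) = D₀(1+g) ⇒ g(P+D₀) = P·r − D₀
g = (P·r − D₀)/(P + D₀) = (360,443.71×0.146 − 23,700.00) / (360,443.71 + 23,700.00) = 0.075297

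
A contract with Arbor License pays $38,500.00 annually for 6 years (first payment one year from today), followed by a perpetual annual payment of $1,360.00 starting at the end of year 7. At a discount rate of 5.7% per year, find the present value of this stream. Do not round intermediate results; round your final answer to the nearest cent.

$208223.23

PV of 6-year annuity: $38,500.00 × [1 − (1+0.057)^−6] / 0.057 = 191114.64160
Perpetuity value at year 6: $1,360.00 / 0.057 = 23859.64912
PV of perpetuity: 23859.64912 / (1+0.057)^6 = 17108.58646
Total PV = 191114.64160 + 17108.58646 = 208223.22805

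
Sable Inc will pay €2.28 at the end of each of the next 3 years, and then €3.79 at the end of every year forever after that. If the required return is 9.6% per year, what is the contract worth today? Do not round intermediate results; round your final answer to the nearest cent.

€35.70

PV of 3-year annuity: €2.28 × [1 − (1+0.096)^−3] / 0.096 = 5.71019
Perpetuity value at year 3: €3.79 / 0.096 = 39.47917
PV of perpetuity: 39.47917 / (1+0.096)^3 = 29.98723
Total PV = 5.71019 + 29.98723 = 35.69742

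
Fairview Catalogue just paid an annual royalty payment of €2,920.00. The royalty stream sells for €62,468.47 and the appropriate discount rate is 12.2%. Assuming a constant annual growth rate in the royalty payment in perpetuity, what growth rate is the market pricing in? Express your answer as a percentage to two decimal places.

P = D₀(1+g)/(r−g) ⇒ P(r−g) = D₀(1+g) ⇒ g(P+D₀) = P·r − D₀
g = (P·r − D₀)/(P + D₀) = (€62,468.47×0.122 − €2,920.00) / (€62,468.47 + €2,920.00) = 0.071896

7.19%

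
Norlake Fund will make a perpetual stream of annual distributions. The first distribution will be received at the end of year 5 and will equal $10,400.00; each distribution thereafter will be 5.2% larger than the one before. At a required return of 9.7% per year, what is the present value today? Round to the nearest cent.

$159585.83

Value at end of year 4: C₁ / (r − g) = $10,400.00 / (0.097 − 0.052) = $231,111.1111
Discount to today: PV = $231,111.1111 / (1 + 0.097)^4 = $231,111.1111 / 1.448193 = $159,585.83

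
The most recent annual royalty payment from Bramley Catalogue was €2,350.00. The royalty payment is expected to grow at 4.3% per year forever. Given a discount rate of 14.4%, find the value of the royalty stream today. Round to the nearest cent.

€24267.82

D₁ = D₀ × (1 + g) = €2,350.00 × 1.043 = €2,451.0500
Growing perpetuity: P = D₁ / (r − g) = €2,451.0500 / (0.144 − 0.043) = €24,267.82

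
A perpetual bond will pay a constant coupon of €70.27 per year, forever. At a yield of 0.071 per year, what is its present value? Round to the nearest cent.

€989.72

Level perpetuity: PV = C / r = €70.27 / 0.071 = €989.72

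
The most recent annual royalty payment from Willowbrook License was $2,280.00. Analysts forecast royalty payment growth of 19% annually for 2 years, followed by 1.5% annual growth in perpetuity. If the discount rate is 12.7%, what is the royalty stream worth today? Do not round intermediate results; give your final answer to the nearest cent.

D_1 = 2713.20000
D_2 = 3228.70800
Terminal value at year 2: TV = D_2×(1+g_2)/(r−g_2) = 3277.13862/0.112 = 29260.16625
P_0 = D_1/(1+r)^1 + D_2/(1+r)^2 + TV/(1+r)^2
    = 2407.45342 + 2542.03156 + 23037.16099 = 27986.64596

$27986.65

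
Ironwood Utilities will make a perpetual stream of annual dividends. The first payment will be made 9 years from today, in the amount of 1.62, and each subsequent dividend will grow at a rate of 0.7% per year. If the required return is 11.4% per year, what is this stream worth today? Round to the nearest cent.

Value at end of year 8: C₁ / (r − g) = 1.62 / (0.114 − 0.007) = 15.1402
Discount to today: PV = 15.1402 / (1 + 0.114)^8 = 15.1402 / 2.371819 = 6.38

6.38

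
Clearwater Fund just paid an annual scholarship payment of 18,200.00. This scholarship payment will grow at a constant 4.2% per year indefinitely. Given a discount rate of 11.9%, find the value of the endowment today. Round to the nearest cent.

246290.91

D₁ = D₀ × (1 + g) = 18,200.00 × 1.042 = 18,964.4000
Growing perpetuity: P = D₁ / (r − g) = 18,964.4000 / (0.119 − 0.042) = 246,290.91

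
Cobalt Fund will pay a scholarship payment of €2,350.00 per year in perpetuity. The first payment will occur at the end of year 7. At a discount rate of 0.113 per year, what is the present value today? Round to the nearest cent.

Value at end of year 6: C / r = €2,350.00 / 0.113 = €20,796.4602
Discount to today: PV = €20,796.4602 / (1 + 0.113)^6 = €20,796.4602 / 1.900951 = €10,940.03

€10940.03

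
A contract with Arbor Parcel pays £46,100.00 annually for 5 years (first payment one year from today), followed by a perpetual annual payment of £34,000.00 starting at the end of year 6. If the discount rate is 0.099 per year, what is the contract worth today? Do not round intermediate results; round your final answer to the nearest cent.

£389420.28

PV of 5-year annuity: £46,100.00 × [1 − (1+0.099)^−5] / 0.099 = 175202.62791
Perpetuity value at year 5: £34,000.00 / 0.099 = 343434.34343
PV of perpetuity: 343434.34343 / (1+0.099)^5 = 214217.65474
Total PV = 175202.62791 + 214217.65474 = 389420.28265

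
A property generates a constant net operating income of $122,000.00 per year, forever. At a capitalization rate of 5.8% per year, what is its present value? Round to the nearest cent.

$2103448.28

Level perpetuity: PV = C / r = $122,000.00 / 0.058 = $2,103,448.28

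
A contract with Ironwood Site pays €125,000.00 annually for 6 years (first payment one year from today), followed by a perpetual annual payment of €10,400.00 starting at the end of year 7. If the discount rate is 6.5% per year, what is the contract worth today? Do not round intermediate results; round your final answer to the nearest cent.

€714780.15

PV of 6-year annuity: €125,000.00 × [1 − (1+0.065)^−6] / 0.065 = 605126.69462
Perpetuity value at year 6: €10,400.00 / 0.065 = 160000.00000
PV of perpetuity: 160000.00000 / (1+0.065)^6 = 109653.45901
Total PV = 605126.69462 + 109653.45901 = 714780.15363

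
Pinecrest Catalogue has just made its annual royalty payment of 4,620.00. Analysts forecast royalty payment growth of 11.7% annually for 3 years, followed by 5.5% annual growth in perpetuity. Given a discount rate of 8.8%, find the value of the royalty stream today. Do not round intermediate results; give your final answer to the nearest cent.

D_1 = 5160.54000
D_2 = 5764.32318
D_3 = 6438.74899
Terminal value at year 3: TV = D_3×(1+g_2)/(r−g_2) = 6792.88019/0.033 = 205844.85414
P_0 = D_1/(1+r)^1 + D_2/(1+r)^2 + D_3/(1+r)^3 + TV/(1+r)^3
    = 4743.14338 + 4869.56908 + 4999.36458 + 159828.17061 = 174440.24765

174440.25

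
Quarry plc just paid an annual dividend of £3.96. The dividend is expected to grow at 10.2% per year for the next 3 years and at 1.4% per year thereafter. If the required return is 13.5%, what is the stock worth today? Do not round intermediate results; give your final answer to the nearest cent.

£41.58

D_1 = 4.36392
D_2 = 4.80904
D_3 = 5.29956
Terminal value at year 3: TV = D_3×(1+g_2)/(r−g_2) = 5.37376/0.121 = 44.41120
P_0 = D_1/(1+r)^1 + D_2/(1+r)^2 + D_3/(1+r)^3 + TV/(1+r)^3
    = 3.84486 + 3.73307 + 3.62454 + 30.37421 = 41.57668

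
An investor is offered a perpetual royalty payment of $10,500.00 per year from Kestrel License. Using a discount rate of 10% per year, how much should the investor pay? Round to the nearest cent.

Level perpetuity: PV = C / r = $10,500.00 / 0.1 = $105,000.00

$105000.00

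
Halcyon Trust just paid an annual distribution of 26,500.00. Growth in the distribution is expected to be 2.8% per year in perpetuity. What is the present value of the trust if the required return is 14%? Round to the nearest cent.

D₁ = D₀ × (1 + g) = 26,500.00 × 1.028 = 27,242.0000
Growing perpetuity: P = D₁ / (r − g) = 27,242.0000 / (0.14 − 0.028) = 243,232.14

243232.14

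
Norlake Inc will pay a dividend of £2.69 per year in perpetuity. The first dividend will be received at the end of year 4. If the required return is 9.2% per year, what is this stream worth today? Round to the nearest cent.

Value at end of year 3: C / r = £2.69 / 0.092 = £29.2391
Discount to today: PV = £29.2391 / (1 + 0.092)^3 = £29.2391 / 1.302171 = £22.45

£22.45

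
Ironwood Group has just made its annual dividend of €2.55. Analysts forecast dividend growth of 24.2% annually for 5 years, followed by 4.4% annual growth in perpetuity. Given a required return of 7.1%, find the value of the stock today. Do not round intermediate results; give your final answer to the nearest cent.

€227.12

D_1 = 3.16710
D_2 = 3.93354
D_3 = 4.88545
D_4 = 6.06773
D_5 = 7.53613
Terminal value at year 5: TV = D_5×(1+g_2)/(r−g_2) = 7.86772/0.027 = 291.39688
P_0 = D_1/(1+r)^1 + D_2/(1+r)^2 + D_3/(1+r)^3 + D_4/(1+r)^4 + D_5/(1+r)^5 + TV/(1+r)^5
    = 2.95714 + 3.42929 + 3.97683 + 4.61178 + 5.34812 + 206.79381 = 227.11697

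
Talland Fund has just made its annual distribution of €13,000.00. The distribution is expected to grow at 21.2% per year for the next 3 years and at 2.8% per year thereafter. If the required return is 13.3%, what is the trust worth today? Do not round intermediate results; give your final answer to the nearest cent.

€200495.10

D_1 = 15756.00000
D_2 = 19096.27200
D_3 = 23144.68166
Terminal value at year 3: TV = D_3×(1+g_2)/(r−g_2) = 23792.73275/0.105 = 226597.45477
P_0 = D_1/(1+r)^1 + D_2/(1+r)^2 + D_3/(1+r)^3 + TV/(1+r)^3
    = 13906.44307 + 14876.08915 + 15913.34514 + 155799.22672 = 200495.10408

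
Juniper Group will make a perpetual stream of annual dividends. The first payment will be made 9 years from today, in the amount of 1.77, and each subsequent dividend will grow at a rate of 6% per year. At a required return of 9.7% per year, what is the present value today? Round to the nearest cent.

Value at end of year 8: C₁ / (r − g) = 1.77 / (0.097 − 0.06) = 47.8378
Discount to today: PV = 47.8378 / (1 + 0.097)^8 = 47.8378 / 2.097264 = 22.81

22.81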